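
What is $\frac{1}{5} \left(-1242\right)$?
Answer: $- \frac{1242}{5} \approx -248.4$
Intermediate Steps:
$\frac{1}{5} \left(-1242\right) = - \frac{1242}{5}$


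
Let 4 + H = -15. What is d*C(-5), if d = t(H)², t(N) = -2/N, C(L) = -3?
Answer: -12/361 ≈ -0.033241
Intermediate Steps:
H = -19 (H = -4 - 15 = -19)
d = 4/361 (d = (-2/(-19))² = (-2*(-1/19))² = (2/19)² = 4/361 ≈ 0.011080)
d*C(-5) = (4/361)*(-3) = -12/361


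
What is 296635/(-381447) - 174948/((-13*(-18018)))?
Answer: -687956527/451251801 ≈ -1.5246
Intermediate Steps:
296635/(-381447) - 174948/((-13*(-18018))) = 296635*(-1/381447) - 174948/234234 = -296635/381447 - 174948*1/234234 = -296635/381447 - 29158/39039 = -687956527/451251801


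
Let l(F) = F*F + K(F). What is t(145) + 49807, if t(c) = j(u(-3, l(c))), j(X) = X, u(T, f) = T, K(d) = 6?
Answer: 49804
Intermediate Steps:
l(F) = 6 + F² (l(F) = F*F + 6 = F² + 6 = 6 + F²)
t(c) = -3
t(145) + 49807 = -3 + 49807 = 49804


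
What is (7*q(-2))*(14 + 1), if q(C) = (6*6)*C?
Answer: -7560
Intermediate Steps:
q(C) = 36*C
(7*q(-2))*(14 + 1) = (7*(36*(-2)))*(14 + 1) = (7*(-72))*15 = -504*15 = -7560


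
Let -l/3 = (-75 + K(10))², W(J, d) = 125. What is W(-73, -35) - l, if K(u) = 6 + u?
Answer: 10568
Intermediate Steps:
l = -10443 (l = -3*(-75 + (6 + 10))² = -3*(-75 + 16)² = -3*(-59)² = -3*3481 = -10443)
W(-73, -35) - l = 125 - 1*(-10443) = 125 + 10443 = 10568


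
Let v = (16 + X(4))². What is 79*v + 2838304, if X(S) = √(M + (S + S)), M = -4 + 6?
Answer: 2859318 + 2528*√10 ≈ 2.8673e+6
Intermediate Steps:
M = 2
X(S) = √(2 + 2*S) (X(S) = √(2 + (S + S)) = √(2 + 2*S))
v = (16 + √10)² (v = (16 + √(2 + 2*4))² = (16 + √(2 + 8))² = (16 + √10)² ≈ 367.19)
79*v + 2838304 = 79*(16 + √10)² + 2838304 = 2838304 + 79*(16 + √10)²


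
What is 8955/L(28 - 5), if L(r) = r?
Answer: 8955/23 ≈ 389.35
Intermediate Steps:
8955/L(28 - 5) = 8955/(28 - 5) = 8955/23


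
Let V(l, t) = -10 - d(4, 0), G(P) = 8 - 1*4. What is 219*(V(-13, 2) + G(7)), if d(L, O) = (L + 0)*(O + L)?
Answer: -4818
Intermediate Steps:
G(P) = 4 (G(P) = 8 - 4 = 4)
d(L, O) = L*(L + O)
V(l, t) = -26 (V(l, t) = -10 - 4*(4 + 0) = -10 - 4*4 = -10 - 1*16 = -10 - 16 = -26)
219*(V(-13, 2) + G(7)) = 219*(-26 + 4) = 219*(-22) = -4818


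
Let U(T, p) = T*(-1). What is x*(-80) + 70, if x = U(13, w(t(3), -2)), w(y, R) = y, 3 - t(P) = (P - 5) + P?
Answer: 1110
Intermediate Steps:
t(P) = 8 - 2*P (t(P) = 3 - ((P - 5) + P) = 3 - ((-5 + P) + P) = 3 - (-5 + 2*P) = 3 + (5 - 2*P) = 8 - 2*P)
U(T, p) = -T
x = -13 (x = -1*13 = -13)
x*(-80) + 70 = -13*(-80) + 70 = 1040 + 70 = 1110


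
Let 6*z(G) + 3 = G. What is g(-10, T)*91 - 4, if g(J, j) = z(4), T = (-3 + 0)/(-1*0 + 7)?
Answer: 67/6 ≈ 11.167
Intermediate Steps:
z(G) = -½ + G/6
T = -3/7 (T = -3/(0 + 7) = -3/7 ≈ -0.42857)
g(J, j) = ⅙ (g(J, j) = -½ + (⅙)*4 = -½ + ⅔ = ⅙)
g(-10, T)*91 - 4 = (⅙)*91 - 4 = 91/6 - 4 = 67/6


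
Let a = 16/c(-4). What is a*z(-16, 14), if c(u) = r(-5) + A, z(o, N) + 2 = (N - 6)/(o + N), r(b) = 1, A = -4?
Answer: 32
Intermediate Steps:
z(o, N) = -2 + (-6 + N)/(N + o) (z(o, N) = -2 + (N - 6)/(o + N) = -2 + (-6 + N)/(N + o))
c(u) = -3 (c(u) = 1 - 4 = -3)
a = -16/3 (a = 16/(-3) = 16*(-⅓) = -16/3 ≈ -5.3333)
a*z(-16, 14) = -16*(-6 - 1*14 - 2*(-16))/(3*(14 - 16)) = -16*(-6 - 14 + 32)/(3*(-2)) = -(-8)*12/3 = -16/3*(-6) = 32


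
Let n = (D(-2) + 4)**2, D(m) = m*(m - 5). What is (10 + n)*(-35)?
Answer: -11690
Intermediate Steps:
D(m) = m*(-5 + m)
n = 324 (n = (-2*(-5 - 2) + 4)**2 = (-2*(-7) + 4)**2 = (14 + 4)**2 = 18**2 = 324)
(10 + n)*(-35) = (10 + 324)*(-35) = 334*(-35) = -11690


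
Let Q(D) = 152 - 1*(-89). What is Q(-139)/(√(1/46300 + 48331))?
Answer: 2410*√1036066814363/2237725301 ≈ 1.0962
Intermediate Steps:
Q(D) = 241 (Q(D) = 152 + 89 = 241)
Q(-139)/(√(1/46300 + 48331)) = 241/(√(1/46300 + 48331)) = 241/(√(2237725301/46300)) = 241/((√1036066814363/4630)) = 241*(10*√1036066814363/2237725301) = 2410*√1036066814363/2237725301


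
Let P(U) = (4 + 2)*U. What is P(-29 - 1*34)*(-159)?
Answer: 60102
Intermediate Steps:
P(U) = 6*U
P(-29 - 1*34)*(-159) = (6*(-29 - 1*34))*(-159) = (6*(-29 - 34))*(-159) = (6*(-63))*(-159) = -378*(-159) = 60102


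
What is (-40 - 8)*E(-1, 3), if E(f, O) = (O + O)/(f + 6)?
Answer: -288/5 ≈ -57.600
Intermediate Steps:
E(f, O) = 2*O/(6 + f) (E(f, O) = (2*O)/(6 + f) = 2*O/(6 + f))
(-40 - 8)*E(-1, 3) = (-40 - 8)*(2*3/(6 - 1)) = -96*3/5 = -48*6/5 = -288/5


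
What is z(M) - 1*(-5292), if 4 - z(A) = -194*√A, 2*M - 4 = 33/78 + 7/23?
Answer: 5296 + 97*√845273/299 ≈ 5594.3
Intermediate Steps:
M = 2827/1196 (M = 2 + (33/78 + 7/23)/2 = 2 + (33*(1/78) + 7*(1/23))/2 = 2 + (11/26 + 7/23)/2 = 2 + (½)*(435/598) = 2 + 435/1196 = 2827/1196 ≈ 2.3637)
z(A) = 4 + 194*√A (z(A) = 4 - (-194)*√A = 4 + 194*√A)
z(M) - 1*(-5292) = (4 + 194*√(2827/1196)) - 1*(-5292) = (4 + 194*(√845273/598)) + 5292 = (4 + 97*√845273/299) + 5292 = 5296 + 97*√845273/299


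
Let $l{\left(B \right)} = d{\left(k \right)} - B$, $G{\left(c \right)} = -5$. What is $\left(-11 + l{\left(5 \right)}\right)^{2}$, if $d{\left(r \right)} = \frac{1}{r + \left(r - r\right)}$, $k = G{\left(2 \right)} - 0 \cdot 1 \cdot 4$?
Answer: $\frac{6561}{25} \approx 262.44$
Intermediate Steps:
$k = -5$ ($k = -5 - 0 \cdot 1 \cdot 4 = -5 - 0 \cdot 4 = -5 - 0 = -5 + 0 = -5$)
$d{\left(r \right)} = \frac{1}{r}$ ($d{\left(r \right)} = \frac{1}{r + 0} = \frac{1}{r}$)
$l{\left(B \right)} = - \frac{1}{5} - B$ ($l{\left(B \right)} = \frac{1}{-5} - B = - \frac{1}{5} - B$)
$\left(-11 + l{\left(5 \right)}\right)^{2} = \left(-11 - \frac{26}{5}\right)^{2} = \left(- \frac{81}{5}\right)^{2} = \frac{6561}{25}$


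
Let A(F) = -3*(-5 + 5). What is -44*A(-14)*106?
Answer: 0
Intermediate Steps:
A(F) = 0 (A(F) = -3*0 = 0)
-44*A(-14)*106 = -44*0*106 = 0*106 = 0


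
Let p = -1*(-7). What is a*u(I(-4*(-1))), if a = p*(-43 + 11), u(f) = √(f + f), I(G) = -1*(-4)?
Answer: -448*√2 ≈ -633.57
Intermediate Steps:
p = 7
I(G) = 4
u(f) = √2*√f (u(f) = √(2*f) = √2*√f)
a = -224 (a = 7*(-43 + 11) = 7*(-32) = -224)
a*u(I(-4*(-1))) = -224*√2*√4 = -224*√2*2 = -448*√2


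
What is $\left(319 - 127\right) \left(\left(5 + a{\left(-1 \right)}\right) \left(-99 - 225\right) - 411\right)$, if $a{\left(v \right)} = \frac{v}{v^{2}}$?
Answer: $-327744$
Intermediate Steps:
$a{\left(v \right)} = \frac{1}{v}$ ($a{\left(v \right)} = \frac{v}{v^{2}} = \frac{1}{v}$)
$\left(319 - 127\right) \left(\left(5 + a{\left(-1 \right)}\right) \left(-99 - 225\right) - 411\right) = \left(319 - 127\right) \left(\left(5 + \frac{1}{-1}\right) \left(-99 - 225\right) - 411\right) = 192 \left(\left(5 - 1\right) \left(-324\right) - 411\right) = 192 \left(4 \left(-324\right) - 411\right) = 192 \left(-1296 - 411\right) = 192 \left(-1707\right) = -327744$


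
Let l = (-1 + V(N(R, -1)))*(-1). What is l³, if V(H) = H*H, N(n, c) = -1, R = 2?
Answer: 0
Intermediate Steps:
V(H) = H²
l = 0 (l = (-1 + (-1)²)*(-1) = (-1 + 1)*(-1) = 0*(-1) = 0)
l³ = 0³ = 0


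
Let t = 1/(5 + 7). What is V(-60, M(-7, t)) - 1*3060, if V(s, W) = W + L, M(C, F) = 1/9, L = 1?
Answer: -27530/9 ≈ -3058.9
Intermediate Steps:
t = 1/12 ≈ 0.083333
M(C, F) = ⅑
V(s, W) = 1 + W (V(s, W) = W + 1 = 1 + W)
V(-60, M(-7, t)) - 1*3060 = (1 + ⅑) - 1*3060 = 10/9 - 3060 = -27530/9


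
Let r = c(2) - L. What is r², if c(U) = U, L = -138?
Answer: 19600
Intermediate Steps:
r = 140 (r = 2 - 1*(-138) = 2 + 138 = 140)
r² = 140² = 19600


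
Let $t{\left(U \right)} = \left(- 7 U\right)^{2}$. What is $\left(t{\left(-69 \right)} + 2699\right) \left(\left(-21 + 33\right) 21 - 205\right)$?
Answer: $11091436$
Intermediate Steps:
$t{\left(U \right)} = 49 U^{2}$
$\left(t{\left(-69 \right)} + 2699\right) \left(\left(-21 + 33\right) 21 - 205\right) = \left(49 \left(-69\right)^{2} + 2699\right) \left(\left(-21 + 33\right) 21 - 205\right) = \left(49 \cdot 4761 + 2699\right) \left(12 \cdot 21 - 205\right) = \left(233289 + 2699\right) \left(252 - 205\right) = 235988 \cdot 47 = 11091436$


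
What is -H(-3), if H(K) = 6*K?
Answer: 18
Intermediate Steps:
-H(-3) = -6*(-3) = -1*(-18) = 18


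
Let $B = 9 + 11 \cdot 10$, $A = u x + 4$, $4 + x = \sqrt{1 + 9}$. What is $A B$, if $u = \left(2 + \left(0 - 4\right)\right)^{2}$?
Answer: $-1428 + 476 \sqrt{10} \approx 77.244$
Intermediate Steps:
$u = 4$ ($u = \left(2 - 4\right)^{2} = \left(-2\right)^{2} = 4$)
$x = -4 + \sqrt{10}$ ($x = -4 + \sqrt{1 + 9} = -4 + \sqrt{10} \approx -0.83772$)
$A = -12 + 4 \sqrt{10}$ ($A = 4 \left(-4 + \sqrt{10}\right) + 4 = \left(-16 + 4 \sqrt{10}\right) + 4 = -12 + 4 \sqrt{10} \approx 0.64911$)
$B = 119$ ($B = 9 + 110 = 119$)
$A B = \left(-12 + 4 \sqrt{10}\right) 119 = -1428 + 476 \sqrt{10}$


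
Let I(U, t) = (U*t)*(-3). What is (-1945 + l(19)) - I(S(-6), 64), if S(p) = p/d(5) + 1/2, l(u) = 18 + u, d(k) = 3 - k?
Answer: -1236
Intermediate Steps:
S(p) = ½ - p/2 (S(p) = p/(3 - 1*5) + 1/2 = p/(3 - 5) + 1*(½) = p/(-2) + ½ = p*(-½) + ½ = -p/2 + ½ = ½ - p/2)
I(U, t) = -3*U*t
(-1945 + l(19)) - I(S(-6), 64) = (-1945 + (18 + 19)) - (-3)*(½ - ½*(-6))*64 = (-1945 + 37) - (-3)*(½ + 3)*64 = -1908 - (-3)*7*64/2 = -1908 - 1*(-672) = -1908 + 672 = -1236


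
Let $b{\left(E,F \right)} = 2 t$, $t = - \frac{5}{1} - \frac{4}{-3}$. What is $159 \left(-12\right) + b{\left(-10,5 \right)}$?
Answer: $- \frac{5746}{3} \approx -1915.3$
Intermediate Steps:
$t = - \frac{11}{3}$ ($t = \left(-5\right) 1 - - \frac{4}{3} = -5 + \frac{4}{3} = - \frac{11}{3} \approx -3.6667$)
$b{\left(E,F \right)} = - \frac{22}{3}$ ($b{\left(E,F \right)} = 2 \left(- \frac{11}{3}\right) = - \frac{22}{3}$)
$159 \left(-12\right) + b{\left(-10,5 \right)} = 159 \left(-12\right) - \frac{22}{3} = -1908 - \frac{22}{3} = - \frac{5746}{3}$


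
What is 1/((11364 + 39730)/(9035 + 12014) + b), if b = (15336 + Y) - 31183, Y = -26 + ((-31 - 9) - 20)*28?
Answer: -21049/369422003 ≈ -5.6978e-5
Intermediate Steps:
Y = -1706 (Y = -26 + (-40 - 20)*28 = -26 - 60*28 = -26 - 1680 = -1706)
b = -17553 (b = (15336 - 1706) - 31183 = 13630 - 31183 = -17553)
1/((11364 + 39730)/(9035 + 12014) + b) = 1/((11364 + 39730)/(9035 + 12014) - 17553) = 1/(51094/21049 - 17553) = 1/(-369422003/21049) = -21049/369422003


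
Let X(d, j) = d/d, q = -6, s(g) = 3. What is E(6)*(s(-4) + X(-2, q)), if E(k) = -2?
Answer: -8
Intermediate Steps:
X(d, j) = 1
E(6)*(s(-4) + X(-2, q)) = -2*(3 + 1) = -2*4 = -8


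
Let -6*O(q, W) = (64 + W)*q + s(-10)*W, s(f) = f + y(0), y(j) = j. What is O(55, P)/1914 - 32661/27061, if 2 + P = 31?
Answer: -505648249/310768524 ≈ -1.6271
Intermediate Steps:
P = 29 (P = -2 + 31 = 29)
s(f) = f (s(f) = f + 0 = f)
O(q, W) = 5*W/3 - q*(64 + W)/6 (O(q, W) = -((64 + W)*q - 10*W)/6 = -(q*(64 + W) - 10*W)/6 = -(-10*W + q*(64 + W))/6 = 5*W/3 - q*(64 + W)/6)
O(55, P)/1914 - 32661/27061 = (-32/3*55 + (5/3)*29 - 1/6*29*55)/1914 - 32661/27061 = (-1760/3 + 145/3 - 1595/6)*(1/1914) - 32661*1/27061 = -4825/6*1/1914 - 32661/27061 = -4825/11484 - 32661/27061 = -505648249/310768524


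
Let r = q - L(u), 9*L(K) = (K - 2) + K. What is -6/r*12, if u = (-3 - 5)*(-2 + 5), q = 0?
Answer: -324/25 ≈ -12.960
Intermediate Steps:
u = -24 (u = -8*3 = -24)
L(K) = -2/9 + 2*K/9 (L(K) = ((K - 2) + K)/9 = ((-2 + K) + K)/9 = (-2 + 2*K)/9 = -2/9 + 2*K/9)
r = 50/9 (r = 0 - (-2/9 + (2/9)*(-24)) = 0 - (-2/9 - 16/3) = 0 - 1*(-50/9) = 0 + 50/9 = 50/9 ≈ 5.5556)
-6/r*12 = -6/50/9*12 = -6*9/50*12 = -27/25*12 = -324/25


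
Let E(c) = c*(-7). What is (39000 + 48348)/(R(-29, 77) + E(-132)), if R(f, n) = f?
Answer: 87348/895 ≈ 97.596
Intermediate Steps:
E(c) = -7*c
(39000 + 48348)/(R(-29, 77) + E(-132)) = (39000 + 48348)/(-29 - 7*(-132)) = 87348/(-29 + 924) = 87348/895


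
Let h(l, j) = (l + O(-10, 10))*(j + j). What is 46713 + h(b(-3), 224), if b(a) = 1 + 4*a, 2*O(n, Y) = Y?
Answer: 44025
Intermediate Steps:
O(n, Y) = Y/2
h(l, j) = 2*j*(5 + l) (h(l, j) = (l + (½)*10)*(j + j) = (l + 5)*(2*j) = (5 + l)*(2*j) = 2*j*(5 + l))
46713 + h(b(-3), 224) = 46713 + 2*224*(5 + (1 + 4*(-3))) = 46713 + 2*224*(5 + (1 - 12)) = 46713 + 2*224*(5 - 11) = 46713 + 2*224*(-6) = 46713 - 2688 = 44025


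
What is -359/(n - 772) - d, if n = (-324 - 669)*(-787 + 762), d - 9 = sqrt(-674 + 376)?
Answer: -604/67 - I*sqrt(298) ≈ -9.0149 - 17.263*I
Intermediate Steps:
d = 9 + I*sqrt(298) (d = 9 + sqrt(-674 + 376) = 9 + sqrt(-298) = 9 + I*sqrt(298) ≈ 9.0 + 17.263*I)
n = 24825 (n = -993*(-25) = 24825)
-359/(n - 772) - d = -359/(24825 - 772) - (9 + I*sqrt(298)) = -359/24053 + (-9 - I*sqrt(298)) = -359*1/24053 + (-9 - I*sqrt(298)) = -1/67 + (-9 - I*sqrt(298)) = -604/67 - I*sqrt(298)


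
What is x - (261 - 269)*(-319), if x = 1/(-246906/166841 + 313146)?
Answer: -133330119966919/52245344880 ≈ -2552.0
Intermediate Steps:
x = 166841/52245344880 (x = 1/(-246906*1/166841 + 313146) = 1/(-246906/166841 + 313146) = 1/(52245344880/166841) = 166841/52245344880 ≈ 3.1934e-6)
x - (261 - 269)*(-319) = 166841/52245344880 - (261 - 269)*(-319) = 166841/52245344880 - (-8)*(-319) = 166841/52245344880 - 1*2552 = 166841/52245344880 - 2552 = -133330119966919/52245344880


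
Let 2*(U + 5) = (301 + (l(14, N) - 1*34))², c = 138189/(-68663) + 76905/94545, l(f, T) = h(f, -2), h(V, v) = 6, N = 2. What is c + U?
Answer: 10749836721753/288521926 ≈ 37258.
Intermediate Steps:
l(f, T) = 6
c = -172990022/144260963 (c = 138189*(-1/68663) + 76905*(1/94545) = -138189/68663 + 1709/2101 = -172990022/144260963 ≈ -1.1991)
U = 74519/2 (U = -5 + (301 + (6 - 1*34))²/2 = -5 + (301 + (6 - 34))²/2 = -5 + (301 - 28)²/2 = -5 + (½)*273² = -5 + (½)*74529 = -5 + 74529/2 = 74519/2 ≈ 37260.)
c + U = -172990022/144260963 + 74519/2 = 10749836721753/288521926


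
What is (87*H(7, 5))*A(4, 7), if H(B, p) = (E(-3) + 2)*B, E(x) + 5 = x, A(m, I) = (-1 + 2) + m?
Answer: -18270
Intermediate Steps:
A(m, I) = 1 + m
E(x) = -5 + x
H(B, p) = -6*B (H(B, p) = ((-5 - 3) + 2)*B = (-8 + 2)*B = -6*B)
(87*H(7, 5))*A(4, 7) = (87*(-6*7))*(1 + 4) = (87*(-42))*5 = -3654*5 = -18270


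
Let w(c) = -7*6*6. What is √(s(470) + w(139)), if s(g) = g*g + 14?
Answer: 3*√24518 ≈ 469.75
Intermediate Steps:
s(g) = 14 + g² (s(g) = g² + 14 = 14 + g²)
w(c) = -252 (w(c) = -42*6 = -252)
√(s(470) + w(139)) = √((14 + 470²) - 252) = √((14 + 220900) - 252) = √(220914 - 252) = √220662 = 3*√24518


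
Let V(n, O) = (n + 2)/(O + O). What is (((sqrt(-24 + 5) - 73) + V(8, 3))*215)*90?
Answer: -1380300 + 19350*I*sqrt(19) ≈ -1.3803e+6 + 84345.0*I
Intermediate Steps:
V(n, O) = (2 + n)/(2*O) (V(n, O) = (2 + n)/((2*O)) = (2 + n)*(1/(2*O)) = (2 + n)/(2*O))
(((sqrt(-24 + 5) - 73) + V(8, 3))*215)*90 = (((sqrt(-24 + 5) - 73) + (1/2)*(2 + 8)/3)*215)*90 = (((sqrt(-19) - 73) + (1/2)*(1/3)*10)*215)*90 = (((I*sqrt(19) - 73) + 5/3)*215)*90 = (((-73 + I*sqrt(19)) + 5/3)*215)*90 = ((-214/3 + I*sqrt(19))*215)*90 = (-46010/3 + 215*I*sqrt(19))*90 = -1380300 + 19350*I*sqrt(19)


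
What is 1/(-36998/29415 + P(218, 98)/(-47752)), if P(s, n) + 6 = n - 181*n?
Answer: -702312540/623835703 ≈ -1.1258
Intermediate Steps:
P(s, n) = -6 - 180*n (P(s, n) = -6 + (n - 181*n) = -6 - 180*n)
1/(-36998/29415 + P(218, 98)/(-47752)) = 1/(-36998/29415 + (-6 - 180*98)/(-47752)) = 1/(-36998*1/29415 + (-6 - 17640)*(-1/47752)) = 1/(-36998/29415 - 17646*(-1/47752)) = 1/(-36998/29415 + 8823/23876) = 1/(-623835703/702312540) = -702312540/623835703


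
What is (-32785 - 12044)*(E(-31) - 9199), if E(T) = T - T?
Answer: 412381971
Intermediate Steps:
E(T) = 0
(-32785 - 12044)*(E(-31) - 9199) = (-32785 - 12044)*(0 - 9199) = -44829*(-9199) = 412381971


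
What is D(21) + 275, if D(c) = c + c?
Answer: 317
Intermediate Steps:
D(c) = 2*c
D(21) + 275 = 2*21 + 275 = 42 + 275 = 317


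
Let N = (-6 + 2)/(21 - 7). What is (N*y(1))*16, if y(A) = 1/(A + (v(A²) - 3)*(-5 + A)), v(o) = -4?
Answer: -32/203 ≈ -0.15764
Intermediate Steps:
y(A) = 1/(35 - 6*A) (y(A) = 1/(A + (-4 - 3)*(-5 + A)) = 1/(A - 7*(-5 + A)) = 1/(A + (35 - 7*A)) = 1/(35 - 6*A))
N = -2/7 (N = -4/14 = -4*1/14 = -2/7 ≈ -0.28571)
(N*y(1))*16 = -2/(7*(35 - 6*1))*16 = -2/(7*(35 - 6))*16 = -2/7/29*16 = -2/7*1/29*16 = -2/203*16 = -32/203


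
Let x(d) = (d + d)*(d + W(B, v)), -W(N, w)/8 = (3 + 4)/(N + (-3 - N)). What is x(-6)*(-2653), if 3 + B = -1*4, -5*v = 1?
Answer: 403256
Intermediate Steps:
v = -⅕ (v = -⅕*1 = -⅕ ≈ -0.20000)
B = -7 (B = -3 - 1*4 = -3 - 4 = -7)
W(N, w) = 56/3 (W(N, w) = -8*(3 + 4)/(N + (-3 - N)) = -56/(-3) = -56*(-1)/3 = -8*(-7/3) = 56/3)
x(d) = 2*d*(56/3 + d) (x(d) = (d + d)*(d + 56/3) = (2*d)*(56/3 + d) = 2*d*(56/3 + d))
x(-6)*(-2653) = ((⅔)*(-6)*(56 + 3*(-6)))*(-2653) = ((⅔)*(-6)*(56 - 18))*(-2653) = ((⅔)*(-6)*38)*(-2653) = -152*(-2653) = 403256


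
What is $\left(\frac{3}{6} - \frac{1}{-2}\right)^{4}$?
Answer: $1$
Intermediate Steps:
$\left(\frac{3}{6} - \frac{1}{-2}\right)^{4} = \left(3 \cdot \frac{1}{6} - - \frac{1}{2}\right)^{4} = \left(\frac{1}{2} + \frac{1}{2}\right)^{4} = 1^{4} = 1$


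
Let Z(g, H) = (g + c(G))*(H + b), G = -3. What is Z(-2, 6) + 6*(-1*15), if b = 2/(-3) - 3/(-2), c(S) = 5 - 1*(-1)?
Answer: -188/3 ≈ -62.667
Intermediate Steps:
c(S) = 6 (c(S) = 5 + 1 = 6)
b = 5/6 (b = 2*(-1/3) - 3*(-1/2) = -2/3 + 3/2 = 5/6 ≈ 0.83333)
Z(g, H) = (6 + g)*(5/6 + H) (Z(g, H) = (g + 6)*(H + 5/6) = (6 + g)*(5/6 + H))
Z(-2, 6) + 6*(-1*15) = (5 + 6*6 + (5/6)*(-2) + 6*(-2)) + 6*(-1*15) = (5 + 36 - 5/3 - 12) + 6*(-15) = 82/3 - 90 = -188/3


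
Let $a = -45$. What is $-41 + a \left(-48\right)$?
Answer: $2119$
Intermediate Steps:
$-41 + a \left(-48\right) = -41 - -2160 = -41 + 2160 = 2119$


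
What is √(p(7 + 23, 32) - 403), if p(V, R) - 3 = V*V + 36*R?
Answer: 2*√413 ≈ 40.645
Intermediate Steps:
p(V, R) = 3 + V² + 36*R (p(V, R) = 3 + (V*V + 36*R) = 3 + (V² + 36*R) = 3 + V² + 36*R)
√(p(7 + 23, 32) - 403) = √((3 + (7 + 23)² + 36*32) - 403) = √((3 + 30² + 1152) - 403) = √((3 + 900 + 1152) - 403) = √(2055 - 403) = √1652 = 2*√413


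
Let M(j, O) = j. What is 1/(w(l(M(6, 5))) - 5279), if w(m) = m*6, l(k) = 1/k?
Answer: -1/5278 ≈ -0.00018947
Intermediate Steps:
w(m) = 6*m
1/(w(l(M(6, 5))) - 5279) = 1/(6/6 - 5279) = 1/(6*(⅙) - 5279) = 1/(1 - 5279) = 1/(-5278) = -1/5278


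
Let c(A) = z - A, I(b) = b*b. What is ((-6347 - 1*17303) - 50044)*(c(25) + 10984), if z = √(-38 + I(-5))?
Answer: -807612546 - 73694*I*√13 ≈ -8.0761e+8 - 2.6571e+5*I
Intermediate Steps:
I(b) = b²
z = I*√13 (z = √(-38 + (-5)²) = √(-38 + 25) = √(-13) = I*√13 ≈ 3.6056*I)
c(A) = -A + I*√13 (c(A) = I*√13 - A = -A + I*√13)
((-6347 - 1*17303) - 50044)*(c(25) + 10984) = ((-6347 - 1*17303) - 50044)*((-1*25 + I*√13) + 10984) = ((-6347 - 17303) - 50044)*((-25 + I*√13) + 10984) = (-23650 - 50044)*(10959 + I*√13) = -73694*(10959 + I*√13) = -807612546 - 73694*I*√13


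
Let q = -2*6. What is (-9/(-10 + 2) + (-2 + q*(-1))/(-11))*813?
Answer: 15447/88 ≈ 175.53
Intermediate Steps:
q = -12
(-9/(-10 + 2) + (-2 + q*(-1))/(-11))*813 = (-9/(-10 + 2) + (-2 - 12*(-1))/(-11))*813 = (-9/(-8) + (-2 + 12)*(-1/11))*813 = (-9*(-⅛) + 10*(-1/11))*813 = (9/8 - 10/11)*813 = (19/88)*813 = 15447/88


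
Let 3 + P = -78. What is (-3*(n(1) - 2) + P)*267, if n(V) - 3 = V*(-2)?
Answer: -20826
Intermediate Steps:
P = -81 (P = -3 - 78 = -81)
n(V) = 3 - 2*V (n(V) = 3 + V*(-2) = 3 - 2*V)
(-3*(n(1) - 2) + P)*267 = (-3*((3 - 2*1) - 2) - 81)*267 = (-3*((3 - 2) - 2) - 81)*267 = (-3*(1 - 2) - 81)*267 = (-3*(-1) - 81)*267 = (3 - 81)*267 = -78*267 = -20826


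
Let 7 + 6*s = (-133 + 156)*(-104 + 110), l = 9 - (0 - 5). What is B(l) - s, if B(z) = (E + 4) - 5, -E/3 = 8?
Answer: -281/6 ≈ -46.833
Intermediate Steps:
E = -24 (E = -3*8 = -24)
l = 14 (l = 9 - 1*(-5) = 9 + 5 = 14)
B(z) = -25 (B(z) = (-24 + 4) - 5 = -20 - 5 = -25)
s = 131/6 (s = -7/6 + ((-133 + 156)*(-104 + 110))/6 = -7/6 + (23*6)/6 = -7/6 + (1/6)*138 = -7/6 + 23 = 131/6 ≈ 21.833)
B(l) - s = -25 - 1*131/6 = -25 - 131/6 = -281/6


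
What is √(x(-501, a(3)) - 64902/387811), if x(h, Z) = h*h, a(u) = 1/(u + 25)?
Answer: √37749865529633199/387811 ≈ 501.00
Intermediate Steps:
a(u) = 1/(25 + u)
x(h, Z) = h²
√(x(-501, a(3)) - 64902/387811) = √((-501)² - 64902/387811) = √(251001 - 64902*1/387811) = √(251001 - 64902/387811) = √(97340883909/387811) = √37749865529633199/387811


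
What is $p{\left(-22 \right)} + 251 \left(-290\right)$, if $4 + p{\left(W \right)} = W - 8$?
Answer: $-72824$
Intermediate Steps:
$p{\left(W \right)} = -12 + W$ ($p{\left(W \right)} = -4 + \left(W - 8\right) = -4 + \left(-8 + W\right) = -12 + W$)
$p{\left(-22 \right)} + 251 \left(-290\right) = \left(-12 - 22\right) + 251 \left(-290\right) = -34 - 72790 = -72824$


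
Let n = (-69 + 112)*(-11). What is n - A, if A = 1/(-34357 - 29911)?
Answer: -30398763/64268 ≈ -473.00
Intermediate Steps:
A = -1/64268 (A = 1/(-64268) = -1/64268 ≈ -1.5560e-5)
n = -473 (n = 43*(-11) = -473)
n - A = -473 - 1*(-1/64268) = -473 + 1/64268 = -30398763/64268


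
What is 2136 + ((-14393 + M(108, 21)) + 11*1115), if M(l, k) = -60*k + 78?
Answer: -1174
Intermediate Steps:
M(l, k) = 78 - 60*k
2136 + ((-14393 + M(108, 21)) + 11*1115) = 2136 + ((-14393 + (78 - 60*21)) + 11*1115) = 2136 + ((-14393 + (78 - 1260)) + 12265) = 2136 + ((-14393 - 1182) + 12265) = 2136 + (-15575 + 12265) = 2136 - 3310 = -1174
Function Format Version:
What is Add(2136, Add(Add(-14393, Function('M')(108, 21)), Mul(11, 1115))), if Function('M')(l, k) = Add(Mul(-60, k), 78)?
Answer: -1174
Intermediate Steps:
Function('M')(l, k) = Add(78, Mul(-60, k))
Add(2136, Add(Add(-14393, Function('M')(108, 21)), Mul(11, 1115))) = Add(2136, Add(Add(-14393, Add(78, Mul(-60, 21))), Mul(11, 1115))) = Add(2136, Add(Add(-14393, Add(78, -1260)), 12265)) = Add(2136, Add(Add(-14393, -1182), 12265)) = Add(2136, Add(-15575, 12265)) = Add(2136, -3310) = -1174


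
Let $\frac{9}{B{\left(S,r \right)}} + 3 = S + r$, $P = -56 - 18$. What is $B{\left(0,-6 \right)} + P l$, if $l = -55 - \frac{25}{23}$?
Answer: $\frac{95437}{23} \approx 4149.4$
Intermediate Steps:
$P = -74$
$B{\left(S,r \right)} = \frac{9}{-3 + S + r}$ ($B{\left(S,r \right)} = \frac{9}{-3 + \left(S + r\right)} = \frac{9}{-3 + S + r}$)
$l = - \frac{1290}{23}$ ($l = -55 - 25 \cdot \frac{1}{23} = -55 - \frac{25}{23} = - \frac{1290}{23} \approx -56.087$)
$B{\left(0,-6 \right)} + P l = \frac{9}{-3 + 0 - 6} - - \frac{95460}{23} = \frac{9}{-9} + \frac{95460}{23} = 9 \left(- \frac{1}{9}\right) + \frac{95460}{23} = -1 + \frac{95460}{23} = \frac{95437}{23}$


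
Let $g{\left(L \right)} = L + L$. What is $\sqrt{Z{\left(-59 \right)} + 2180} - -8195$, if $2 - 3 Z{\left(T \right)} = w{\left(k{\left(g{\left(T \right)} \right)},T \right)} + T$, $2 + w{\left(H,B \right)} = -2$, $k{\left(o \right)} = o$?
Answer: $8195 + \frac{\sqrt{19815}}{3} \approx 8241.9$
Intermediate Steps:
$g{\left(L \right)} = 2 L$
$w{\left(H,B \right)} = -4$ ($w{\left(H,B \right)} = -2 - 2 = -4$)
$Z{\left(T \right)} = 2 - \frac{T}{3}$ ($Z{\left(T \right)} = \frac{2}{3} - \frac{-4 + T}{3} = \frac{2}{3} - \left(- \frac{4}{3} + \frac{T}{3}\right) = 2 - \frac{T}{3}$)
$\sqrt{Z{\left(-59 \right)} + 2180} - -8195 = \sqrt{\left(2 - - \frac{59}{3}\right) + 2180} - -8195 = \sqrt{\left(2 + \frac{59}{3}\right) + 2180} + 8195 = \sqrt{\frac{65}{3} + 2180} + 8195 = \sqrt{\frac{6605}{3}} + 8195 = \frac{\sqrt{19815}}{3} + 8195 = 8195 + \frac{\sqrt{19815}}{3}$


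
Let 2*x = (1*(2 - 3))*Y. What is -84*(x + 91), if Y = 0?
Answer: -7644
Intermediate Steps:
x = 0 (x = ((1*(2 - 3))*0)/2 = ((1*(-1))*0)/2 = (-1*0)/2 = (½)*0 = 0)
-84*(x + 91) = -84*(0 + 91) = -84*91 = -7644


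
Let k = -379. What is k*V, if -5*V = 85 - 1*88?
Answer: -1137/5 ≈ -227.40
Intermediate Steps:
V = ⅗ (V = -(85 - 1*88)/5 = -(85 - 88)/5 = -⅕*(-3) = ⅗ ≈ 0.60000)
k*V = -379*⅗ = -1137/5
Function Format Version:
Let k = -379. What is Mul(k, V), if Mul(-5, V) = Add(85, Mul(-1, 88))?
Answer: Rational(-1137, 5) ≈ -227.40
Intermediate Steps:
V = Rational(3, 5) (V = Mul(Rational(-1, 5), Add(85, Mul(-1, 88))) = Mul(Rational(-1, 5), Add(85, -88)) = Mul(Rational(-1, 5), -3) = Rational(3, 5) ≈ 0.60000)
Mul(k, V) = Mul(-379, Rational(3, 5)) = Rational(-1137, 5)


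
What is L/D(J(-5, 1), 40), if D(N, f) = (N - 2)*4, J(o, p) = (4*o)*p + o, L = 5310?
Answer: -295/6 ≈ -49.167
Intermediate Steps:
J(o, p) = o + 4*o*p (J(o, p) = 4*o*p + o = o + 4*o*p)
D(N, f) = -8 + 4*N (D(N, f) = (-2 + N)*4 = -8 + 4*N)
L/D(J(-5, 1), 40) = 5310/(-8 + 4*(-5*(1 + 4*1))) = 5310/(-8 + 4*(-5*(1 + 4))) = 5310/(-8 + 4*(-5*5)) = 5310/(-8 + 4*(-25)) = 5310/(-8 - 100) = 5310/(-108) = 5310*(-1/108) = -295/6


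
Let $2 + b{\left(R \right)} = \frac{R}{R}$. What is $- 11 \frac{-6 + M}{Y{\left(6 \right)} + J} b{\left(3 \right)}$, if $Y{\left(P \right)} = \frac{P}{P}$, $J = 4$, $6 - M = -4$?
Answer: $\frac{44}{5} \approx 8.8$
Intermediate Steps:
$M = 10$ ($M = 6 - -4 = 6 + 4 = 10$)
$Y{\left(P \right)} = 1$
$b{\left(R \right)} = -1$ ($b{\left(R \right)} = -2 + \frac{R}{R} = -2 + 1 = -1$)
$- 11 \frac{-6 + M}{Y{\left(6 \right)} + J} b{\left(3 \right)} = - 11 \frac{-6 + 10}{1 + 4} \left(-1\right) = - 11 \cdot \frac{4}{5} \left(-1\right) = - 11 \cdot 4 \cdot \frac{1}{5} \left(-1\right) = \left(-11\right) \frac{4}{5} \left(-1\right) = \left(- \frac{44}{5}\right) \left(-1\right) = \frac{44}{5}$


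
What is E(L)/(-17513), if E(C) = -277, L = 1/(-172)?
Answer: 277/17513 ≈ 0.015817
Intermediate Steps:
L = -1/172 ≈ -0.0058140
E(L)/(-17513) = -277/(-17513) = -277*(-1/17513) = 277/17513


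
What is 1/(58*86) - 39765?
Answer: -198347819/4988 ≈ -39765.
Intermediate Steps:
1/(58*86) - 39765 = 1/4988 - 39765 = -198347819/4988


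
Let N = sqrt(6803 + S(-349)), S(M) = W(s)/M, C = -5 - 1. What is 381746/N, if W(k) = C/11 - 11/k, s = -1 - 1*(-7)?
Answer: 381746*sqrt(3609438372606)/156700459 ≈ 4628.3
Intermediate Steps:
C = -6
s = 6 (s = -1 + 7 = 6)
W(k) = -6/11 - 11/k
S(M) = -157/(66*M) (S(M) = (-6/11 - 11/6)/M = -157/(66*M))
N = sqrt(3609438372606)/23034 (N = sqrt(6803 - 157/66/(-349)) = sqrt(6803 - 157/66*(-1/349)) = sqrt(6803 + 157/23034) = sqrt(156700459/23034) = sqrt(3609438372606)/23034 ≈ 82.480)
381746/N = 381746/((sqrt(3609438372606)/23034)) = 381746*(sqrt(3609438372606)/156700459) = 381746*sqrt(3609438372606)/156700459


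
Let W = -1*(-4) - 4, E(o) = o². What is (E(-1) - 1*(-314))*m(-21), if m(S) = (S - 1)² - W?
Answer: 152460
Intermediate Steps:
W = 0 (W = 4 - 4 = 0)
m(S) = (-1 + S)² (m(S) = (S - 1)² - 1*0 = (-1 + S)² + 0 = (-1 + S)²)
(E(-1) - 1*(-314))*m(-21) = ((-1)² - 1*(-314))*(-1 - 21)² = (1 + 314)*(-22)² = 315*484 = 152460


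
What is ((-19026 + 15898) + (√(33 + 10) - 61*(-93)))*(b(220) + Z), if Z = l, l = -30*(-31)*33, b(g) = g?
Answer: 78665950 + 30910*√43 ≈ 7.8869e+7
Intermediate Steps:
l = 30690 (l = 930*33 = 30690)
Z = 30690
((-19026 + 15898) + (√(33 + 10) - 61*(-93)))*(b(220) + Z) = ((-19026 + 15898) + (√(33 + 10) - 61*(-93)))*(220 + 30690) = (-3128 + (√43 + 5673))*30910 = (-3128 + (5673 + √43))*30910 = (2545 + √43)*30910 = 78665950 + 30910*√43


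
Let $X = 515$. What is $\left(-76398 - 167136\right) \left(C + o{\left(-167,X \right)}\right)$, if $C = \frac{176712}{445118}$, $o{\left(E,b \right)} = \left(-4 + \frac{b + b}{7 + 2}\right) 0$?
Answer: $- \frac{21517690104}{222559} \approx -96683.0$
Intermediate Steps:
$o{\left(E,b \right)} = 0$ ($o{\left(E,b \right)} = \left(-4 + \frac{2 b}{9}\right) 0 = 0$)
$C = \frac{88356}{222559}$ ($C = 176712 \cdot \frac{1}{445118} = \frac{88356}{222559} \approx 0.397$)
$\left(-76398 - 167136\right) \left(C + o{\left(-167,X \right)}\right) = \left(-76398 - 167136\right) \left(\frac{88356}{222559} + 0\right) = \left(-243534\right) \frac{88356}{222559} = - \frac{21517690104}{222559}$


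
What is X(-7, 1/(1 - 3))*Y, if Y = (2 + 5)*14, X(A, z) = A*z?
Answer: 343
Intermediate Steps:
Y = 98 (Y = 7*14 = 98)
X(-7, 1/(1 - 3))*Y = -7/(1 - 3)*98 = -7/(-2)*98 = -7*(-½)*98 = (7/2)*98 = 343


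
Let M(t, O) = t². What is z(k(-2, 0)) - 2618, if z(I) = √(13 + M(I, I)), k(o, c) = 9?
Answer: -2618 + √94 ≈ -2608.3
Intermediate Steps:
z(I) = √(13 + I²)
z(k(-2, 0)) - 2618 = √(13 + 9²) - 2618 = √(13 + 81) - 2618 = √94 - 2618 = -2618 + √94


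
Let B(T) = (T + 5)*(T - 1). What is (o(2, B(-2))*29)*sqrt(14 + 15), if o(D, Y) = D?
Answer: 58*sqrt(29) ≈ 312.34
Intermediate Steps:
B(T) = (-1 + T)*(5 + T) (B(T) = (5 + T)*(-1 + T) = (-1 + T)*(5 + T))
(o(2, B(-2))*29)*sqrt(14 + 15) = (2*29)*sqrt(14 + 15) = 58*sqrt(29)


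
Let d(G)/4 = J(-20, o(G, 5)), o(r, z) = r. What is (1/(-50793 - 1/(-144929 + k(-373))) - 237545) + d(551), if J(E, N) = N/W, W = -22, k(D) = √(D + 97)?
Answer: -35414411809188503933282938/149022216799453312535 - I*√69/27094948508991511370 ≈ -2.3765e+5 - 3.0657e-19*I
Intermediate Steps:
k(D) = √(97 + D)
J(E, N) = -N/22 (J(E, N) = N/(-22) = N*(-1/22) = -N/22)
d(G) = -2*G/11 (d(G) = 4*(-G/22) = -2*G/11)
(1/(-50793 - 1/(-144929 + k(-373))) - 237545) + d(551) = (1/(-50793 - 1/(-144929 + √(97 - 373))) - 237545) - 2/11*551 = (1/(-50793 - 1/(-144929 + √(-276))) - 237545) - 1102/11 = (1/(-50793 - 1/(-144929 + 2*I*√69)) - 237545) - 1102/11 = (-237545 + 1/(-50793 - 1/(-144929 + 2*I*√69))) - 1102/11 = -2614097/11 + 1/(-50793 - 1/(-144929 + 2*I*√69))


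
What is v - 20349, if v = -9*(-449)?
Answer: -16308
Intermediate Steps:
v = 4041
v - 20349 = 4041 - 20349 = -16308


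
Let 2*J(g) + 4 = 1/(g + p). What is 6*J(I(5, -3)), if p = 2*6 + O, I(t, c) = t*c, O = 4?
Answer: -9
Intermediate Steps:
I(t, c) = c*t
p = 16 (p = 2*6 + 4 = 12 + 4 = 16)
J(g) = -2 + 1/(2*(16 + g)) (J(g) = -2 + 1/(2*(g + 16)) = -2 + 1/(2*(16 + g)))
6*J(I(5, -3)) = 6*((-63 - (-12)*5)/(2*(16 - 3*5))) = 6*((-63 - 4*(-15))/(2*(16 - 15))) = 6*((½)*(-63 + 60)/1) = 6*((½)*1*(-3)) = 6*(-3/2) = -9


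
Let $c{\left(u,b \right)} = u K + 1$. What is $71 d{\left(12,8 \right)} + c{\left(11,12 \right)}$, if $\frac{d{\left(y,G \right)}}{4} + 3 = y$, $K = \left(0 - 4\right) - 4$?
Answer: $2469$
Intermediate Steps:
$K = -8$ ($K = -4 - 4 = -8$)
$d{\left(y,G \right)} = -12 + 4 y$
$c{\left(u,b \right)} = 1 - 8 u$ ($c{\left(u,b \right)} = u \left(-8\right) + 1 = - 8 u + 1 = 1 - 8 u$)
$71 d{\left(12,8 \right)} + c{\left(11,12 \right)} = 71 \left(-12 + 4 \cdot 12\right) + \left(1 - 88\right) = 71 \left(-12 + 48\right) + \left(1 - 88\right) = 71 \cdot 36 - 87 = 2556 - 87 = 2469$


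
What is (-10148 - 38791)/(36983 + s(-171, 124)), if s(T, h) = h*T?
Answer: -48939/15779 ≈ -3.1015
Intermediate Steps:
s(T, h) = T*h
(-10148 - 38791)/(36983 + s(-171, 124)) = (-10148 - 38791)/(36983 - 171*124) = -48939/(36983 - 21204) = -48939/15779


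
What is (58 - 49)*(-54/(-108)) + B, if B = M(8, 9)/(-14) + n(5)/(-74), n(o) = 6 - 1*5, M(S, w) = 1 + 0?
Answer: 2287/518 ≈ 4.4151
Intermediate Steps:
M(S, w) = 1
n(o) = 1 (n(o) = 6 - 5 = 1)
B = -22/259 (B = 1/(-14) + 1/(-74) = 1*(-1/14) + 1*(-1/74) = -1/14 - 1/74 = -22/259 ≈ -0.084942)
(58 - 49)*(-54/(-108)) + B = (58 - 49)*(-54/(-108)) - 22/259 = 9*(-54*(-1/108)) - 22/259 = 9*(½) - 22/259 = 9/2 - 22/259 = 2287/518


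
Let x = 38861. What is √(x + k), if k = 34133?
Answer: √72994 ≈ 270.17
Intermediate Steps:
√(x + k) = √(38861 + 34133) = √72994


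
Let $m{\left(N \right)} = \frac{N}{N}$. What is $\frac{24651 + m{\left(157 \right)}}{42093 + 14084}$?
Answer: $\frac{24652}{56177} \approx 0.43883$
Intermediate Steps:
$m{\left(N \right)} = 1$
$\frac{24651 + m{\left(157 \right)}}{42093 + 14084} = \frac{24651 + 1}{42093 + 14084} = \frac{24652}{56177}$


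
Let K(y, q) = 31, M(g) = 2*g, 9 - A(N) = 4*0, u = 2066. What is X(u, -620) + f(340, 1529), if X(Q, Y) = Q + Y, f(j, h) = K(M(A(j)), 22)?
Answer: 1477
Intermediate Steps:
A(N) = 9 (A(N) = 9 - 4*0 = 9 - 1*0 = 9 + 0 = 9)
f(j, h) = 31
X(u, -620) + f(340, 1529) = (2066 - 620) + 31 = 1446 + 31 = 1477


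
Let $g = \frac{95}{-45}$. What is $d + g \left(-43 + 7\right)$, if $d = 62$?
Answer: $138$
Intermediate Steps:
$g = - \frac{19}{9}$ ($g = 95 \left(- \frac{1}{45}\right) = - \frac{19}{9} \approx -2.1111$)
$d + g \left(-43 + 7\right) = 62 - \frac{19 \left(-43 + 7\right)}{9} = 62 - -76 = 62 + 76 = 138$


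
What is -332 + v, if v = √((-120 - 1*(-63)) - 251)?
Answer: -332 + 2*I*√77 ≈ -332.0 + 17.55*I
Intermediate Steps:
v = 2*I*√77 (v = √((-120 + 63) - 251) = √(-57 - 251) = √(-308) = 2*I*√77 ≈ 17.55*I)
-332 + v = -332 + 2*I*√77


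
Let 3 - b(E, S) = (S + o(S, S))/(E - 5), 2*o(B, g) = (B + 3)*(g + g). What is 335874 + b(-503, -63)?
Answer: 170629233/508 ≈ 3.3588e+5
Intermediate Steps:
o(B, g) = g*(3 + B) (o(B, g) = ((B + 3)*(g + g))/2 = ((3 + B)*(2*g))/2 = (2*g*(3 + B))/2 = g*(3 + B))
b(E, S) = 3 - (S + S*(3 + S))/(-5 + E) (b(E, S) = 3 - (S + S*(3 + S))/(E - 5) = 3 - (S + S*(3 + S))/(-5 + E))
335874 + b(-503, -63) = 335874 + (-15 - 1*(-63) + 3*(-503) - 1*(-63)*(3 - 63))/(-5 - 503) = 335874 + (-15 + 63 - 1509 - 1*(-63)*(-60))/(-508) = 335874 - (-15 + 63 - 1509 - 3780)/508 = 335874 - 1/508*(-5241) = 335874 + 5241/508 = 170629233/508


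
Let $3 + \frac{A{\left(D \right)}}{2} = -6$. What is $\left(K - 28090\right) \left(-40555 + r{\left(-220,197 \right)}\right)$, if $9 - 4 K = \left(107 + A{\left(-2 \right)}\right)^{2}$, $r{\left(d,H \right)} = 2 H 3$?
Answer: $1183867364$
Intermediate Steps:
$A{\left(D \right)} = -18$ ($A{\left(D \right)} = -6 + 2 \left(-6\right) = -6 - 12 = -18$)
$r{\left(d,H \right)} = 6 H$
$K = -1978$ ($K = \frac{9}{4} - \frac{\left(107 - 18\right)^{2}}{4} = \frac{9}{4} - \frac{89^{2}}{4} = \frac{9}{4} - \frac{7921}{4} = -1978$)
$\left(K - 28090\right) \left(-40555 + r{\left(-220,197 \right)}\right) = \left(-1978 - 28090\right) \left(-40555 + 6 \cdot 197\right) = - 30068 \left(-40555 + 1182\right) = \left(-30068\right) \left(-39373\right) = 1183867364$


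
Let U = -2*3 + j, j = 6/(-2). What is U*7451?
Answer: -67059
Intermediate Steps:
j = -3 (j = 6*(-½) = -3)
U = -9 (U = -2*3 - 3 = -6 - 3 = -9)
U*7451 = -9*7451 = -67059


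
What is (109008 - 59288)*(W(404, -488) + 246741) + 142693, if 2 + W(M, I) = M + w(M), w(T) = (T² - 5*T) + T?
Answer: 20322844653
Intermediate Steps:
w(T) = T² - 4*T
W(M, I) = -2 + M + M*(-4 + M) (W(M, I) = -2 + (M + M*(-4 + M)) = -2 + M + M*(-4 + M))
(109008 - 59288)*(W(404, -488) + 246741) + 142693 = (109008 - 59288)*((-2 + 404 + 404*(-4 + 404)) + 246741) + 142693 = 49720*((-2 + 404 + 404*400) + 246741) + 142693 = 49720*((-2 + 404 + 161600) + 246741) + 142693 = 49720*(162002 + 246741) + 142693 = 49720*408743 + 142693 = 20322701960 + 142693 = 20322844653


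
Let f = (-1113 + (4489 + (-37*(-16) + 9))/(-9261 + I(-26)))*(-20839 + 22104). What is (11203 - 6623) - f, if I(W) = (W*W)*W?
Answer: 37914372275/26837 ≈ 1.4128e+6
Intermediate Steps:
I(W) = W³ (I(W) = W²*W = W³)
f = -37791458815/26837 (f = (-1113 + (4489 + (-37*(-16) + 9))/(-9261 + (-26)³))*(-20839 + 22104) = (-1113 + (4489 + (592 + 9))/(-9261 - 17576))*1265 = (-1113 + (4489 + 601)/(-26837))*1265 = (-1113 + 5090*(-1/26837))*1265 = (-1113 - 5090/26837)*1265 = -29874671/26837*1265 = -37791458815/26837 ≈ -1.4082e+6)
(11203 - 6623) - f = (11203 - 6623) - 1*(-37791458815/26837) = 4580 + 37791458815/26837 = 37914372275/26837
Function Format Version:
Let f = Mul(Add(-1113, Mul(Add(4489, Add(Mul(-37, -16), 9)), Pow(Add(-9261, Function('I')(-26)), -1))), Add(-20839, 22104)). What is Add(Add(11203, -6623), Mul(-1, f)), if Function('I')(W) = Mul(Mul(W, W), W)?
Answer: Rational(37914372275, 26837) ≈ 1.4128e+6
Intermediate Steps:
Function('I')(W) = Pow(W, 3) (Function('I')(W) = Mul(Pow(W, 2), W) = Pow(W, 3))
f = Rational(-37791458815, 26837) (f = Mul(Add(-1113, Mul(Add(4489, Add(Mul(-37, -16), 9)), Pow(Add(-9261, Pow(-26, 3)), -1))), Add(-20839, 22104)) = Mul(Add(-1113, Mul(Add(4489, Add(592, 9)), Pow(Add(-9261, -17576), -1))), 1265) = Mul(Add(-1113, Mul(Add(4489, 601), Pow(-26837, -1))), 1265) = Mul(Add(-1113, Mul(5090, Rational(-1, 26837))), 1265) = Mul(Add(-1113, Rational(-5090, 26837)), 1265) = Mul(Rational(-29874671, 26837), 1265) = Rational(-37791458815, 26837) ≈ -1.4082e+6)
Add(Add(11203, -6623), Mul(-1, f)) = Add(Add(11203, -6623), Mul(-1, Rational(-37791458815, 26837))) = Add(4580, Rational(37791458815, 26837)) = Rational(37914372275, 26837)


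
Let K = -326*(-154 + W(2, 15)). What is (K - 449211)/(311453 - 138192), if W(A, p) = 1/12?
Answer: -217655/94506 ≈ -2.3031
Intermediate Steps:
W(A, p) = 1/12 (W(A, p) = 1*(1/12) = 1/12)
K = 301061/6 (K = -326*(-154 + 1/12) = -326*(-1847/12) = 301061/6 ≈ 50177.)
(K - 449211)/(311453 - 138192) = (301061/6 - 449211)/(311453 - 138192) = -2394205/6/173261 = -2394205/6*1/173261 = -217655/94506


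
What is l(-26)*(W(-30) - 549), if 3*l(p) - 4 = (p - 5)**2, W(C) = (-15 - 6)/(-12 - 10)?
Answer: -3878335/22 ≈ -1.7629e+5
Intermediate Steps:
W(C) = 21/22 (W(C) = -21/(-22) = -21*(-1/22) = 21/22)
l(p) = 4/3 + (-5 + p)**2/3 (l(p) = 4/3 + (p - 5)**2/3 = 4/3 + (-5 + p)**2/3)
l(-26)*(W(-30) - 549) = (4/3 + (-5 - 26)**2/3)*(21/22 - 549) = (4/3 + (1/3)*(-31)**2)*(-12057/22) = (4/3 + (1/3)*961)*(-12057/22) = (4/3 + 961/3)*(-12057/22) = (965/3)*(-12057/22) = -3878335/22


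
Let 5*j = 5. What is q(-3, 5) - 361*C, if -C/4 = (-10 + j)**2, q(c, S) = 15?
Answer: 116979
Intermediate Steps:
j = 1 (j = (1/5)*5 = 1)
C = -324 (C = -4*(-10 + 1)**2 = -4*(-9)**2 = -4*81 = -324)
q(-3, 5) - 361*C = 15 - 361*(-324) = 15 + 116964 = 116979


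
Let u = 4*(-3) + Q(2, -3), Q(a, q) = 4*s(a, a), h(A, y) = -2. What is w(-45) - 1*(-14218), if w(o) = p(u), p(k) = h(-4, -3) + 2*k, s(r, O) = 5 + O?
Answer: 14248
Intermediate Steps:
Q(a, q) = 20 + 4*a (Q(a, q) = 4*(5 + a) = 20 + 4*a)
u = 16 (u = 4*(-3) + (20 + 4*2) = -12 + (20 + 8) = -12 + 28 = 16)
p(k) = -2 + 2*k
w(o) = 30 (w(o) = -2 + 2*16 = -2 + 32 = 30)
w(-45) - 1*(-14218) = 30 - 1*(-14218) = 30 + 14218 = 14248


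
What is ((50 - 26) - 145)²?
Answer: 14641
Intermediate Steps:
((50 - 26) - 145)² = (24 - 145)² = (-121)² = 14641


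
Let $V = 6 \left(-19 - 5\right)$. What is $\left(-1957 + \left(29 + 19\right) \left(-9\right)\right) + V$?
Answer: $-2533$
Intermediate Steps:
$V = -144$ ($V = 6 \left(-24\right) = -144$)
$\left(-1957 + \left(29 + 19\right) \left(-9\right)\right) + V = \left(-1957 + \left(29 + 19\right) \left(-9\right)\right) - 144 = \left(-1957 + 48 \left(-9\right)\right) - 144 = \left(-1957 - 432\right) - 144 = -2389 - 144 = -2533$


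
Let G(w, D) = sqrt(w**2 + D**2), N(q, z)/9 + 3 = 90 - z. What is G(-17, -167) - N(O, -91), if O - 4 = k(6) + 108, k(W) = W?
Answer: -1602 + sqrt(28178) ≈ -1434.1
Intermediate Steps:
O = 118 (O = 4 + (6 + 108) = 4 + 114 = 118)
N(q, z) = 783 - 9*z (N(q, z) = -27 + 9*(90 - z) = -27 + (810 - 9*z) = 783 - 9*z)
G(w, D) = sqrt(D**2 + w**2)
G(-17, -167) - N(O, -91) = sqrt((-167)**2 + (-17)**2) - (783 - 9*(-91)) = sqrt(27889 + 289) - (783 + 819) = sqrt(28178) - 1*1602 = sqrt(28178) - 1602 = -1602 + sqrt(28178)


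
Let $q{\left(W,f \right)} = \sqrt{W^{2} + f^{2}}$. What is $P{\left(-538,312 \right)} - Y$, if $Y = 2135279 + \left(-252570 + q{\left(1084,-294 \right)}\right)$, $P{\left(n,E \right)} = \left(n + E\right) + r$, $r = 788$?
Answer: $-1882147 - 2 \sqrt{315373} \approx -1.8833 \cdot 10^{6}$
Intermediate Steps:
$P{\left(n,E \right)} = 788 + E + n$ ($P{\left(n,E \right)} = \left(n + E\right) + 788 = \left(E + n\right) + 788 = 788 + E + n$)
$Y = 1882709 + 2 \sqrt{315373}$ ($Y = 2135279 - \left(252570 - \sqrt{1084^{2} + \left(-294\right)^{2}}\right) = 2135279 - \left(252570 - \sqrt{1175056 + 86436}\right) = 2135279 - \left(252570 - \sqrt{1261492}\right) = 2135279 - \left(252570 - 2 \sqrt{315373}\right) = 1882709 + 2 \sqrt{315373} \approx 1.8838 \cdot 10^{6}$)
$P{\left(-538,312 \right)} - Y = \left(788 + 312 - 538\right) - \left(1882709 + 2 \sqrt{315373}\right) = 562 - \left(1882709 + 2 \sqrt{315373}\right) = -1882147 - 2 \sqrt{315373}$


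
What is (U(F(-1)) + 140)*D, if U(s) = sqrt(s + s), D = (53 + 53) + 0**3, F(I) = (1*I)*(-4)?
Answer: 14840 + 212*sqrt(2) ≈ 15140.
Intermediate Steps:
F(I) = -4*I (F(I) = I*(-4) = -4*I)
D = 106 (D = 106 + 0 = 106)
U(s) = sqrt(2)*sqrt(s) (U(s) = sqrt(2*s) = sqrt(2)*sqrt(s))
(U(F(-1)) + 140)*D = (sqrt(2)*sqrt(-4*(-1)) + 140)*106 = (sqrt(2)*sqrt(4) + 140)*106 = (sqrt(2)*2 + 140)*106 = (2*sqrt(2) + 140)*106 = (140 + 2*sqrt(2))*106 = 14840 + 212*sqrt(2)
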